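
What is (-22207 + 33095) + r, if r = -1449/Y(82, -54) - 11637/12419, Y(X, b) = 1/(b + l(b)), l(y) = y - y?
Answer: 1106943509/12419 ≈ 89133.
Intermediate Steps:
l(y) = 0
Y(X, b) = 1/b (Y(X, b) = 1/(b + 0) = 1/b)
r = 971725437/12419 (r = -1449/(1/(-54)) - 11637/12419 = -1449/(-1/54) - 11637*1/12419 = -1449*(-54) - 11637/12419 = 78246 - 11637/12419 = 971725437/12419 ≈ 78245.)
(-22207 + 33095) + r = (-22207 + 33095) + 971725437/12419 = 10888 + 971725437/12419 = 1106943509/12419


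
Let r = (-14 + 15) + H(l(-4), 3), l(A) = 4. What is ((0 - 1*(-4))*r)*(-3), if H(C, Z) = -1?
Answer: 0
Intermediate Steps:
r = 0 (r = (-14 + 15) - 1 = 1 - 1 = 0)
((0 - 1*(-4))*r)*(-3) = ((0 - 1*(-4))*0)*(-3) = ((0 + 4)*0)*(-3) = (4*0)*(-3) = 0*(-3) = 0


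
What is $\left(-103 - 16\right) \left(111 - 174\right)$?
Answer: $7497$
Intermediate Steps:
$\left(-103 - 16\right) \left(111 - 174\right) = \left(-119\right) \left(-63\right) = 7497$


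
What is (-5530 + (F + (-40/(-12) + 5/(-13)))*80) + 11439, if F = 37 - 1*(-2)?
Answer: 361331/39 ≈ 9264.9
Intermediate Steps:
F = 39 (F = 37 + 2 = 39)
(-5530 + (F + (-40/(-12) + 5/(-13)))*80) + 11439 = (-5530 + (39 + (-40/(-12) + 5/(-13)))*80) + 11439 = (-5530 + (39 + (-40*(-1/12) + 5*(-1/13)))*80) + 11439 = (-5530 + (39 + (10/3 - 5/13))*80) + 11439 = (-5530 + (39 + 115/39)*80) + 11439 = (-5530 + (1636/39)*80) + 11439 = (-5530 + 130880/39) + 11439 = -84790/39 + 11439 = 361331/39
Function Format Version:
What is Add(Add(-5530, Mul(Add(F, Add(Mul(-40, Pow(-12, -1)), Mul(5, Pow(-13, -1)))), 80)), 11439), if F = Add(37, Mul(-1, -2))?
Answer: Rational(361331, 39) ≈ 9264.9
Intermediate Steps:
F = 39 (F = Add(37, 2) = 39)
Add(Add(-5530, Mul(Add(F, Add(Mul(-40, Pow(-12, -1)), Mul(5, Pow(-13, -1)))), 80)), 11439) = Add(Add(-5530, Mul(Add(39, Add(Mul(-40, Pow(-12, -1)), Mul(5, Pow(-13, -1)))), 80)), 11439) = Add(Add(-5530, Mul(Add(39, Add(Mul(-40, Rational(-1, 12)), Mul(5, Rational(-1, 13)))), 80)), 11439) = Add(Add(-5530, Mul(Add(39, Add(Rational(10, 3), Rational(-5, 13))), 80)), 11439) = Add(Add(-5530, Mul(Add(39, Rational(115, 39)), 80)), 11439) = Add(Add(-5530, Mul(Rational(1636, 39), 80)), 11439) = Add(Add(-5530, Rational(130880, 39)), 11439) = Add(Rational(-84790, 39), 11439) = Rational(361331, 39)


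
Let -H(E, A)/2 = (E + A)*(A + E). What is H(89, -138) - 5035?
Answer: -9837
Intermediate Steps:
H(E, A) = -2*(A + E)**2 (H(E, A) = -2*(E + A)*(A + E) = -2*(A + E)*(A + E) = -2*(A + E)**2)
H(89, -138) - 5035 = -2*(-138 + 89)**2 - 5035 = -2*(-49)**2 - 5035 = -2*2401 - 5035 = -4802 - 5035 = -9837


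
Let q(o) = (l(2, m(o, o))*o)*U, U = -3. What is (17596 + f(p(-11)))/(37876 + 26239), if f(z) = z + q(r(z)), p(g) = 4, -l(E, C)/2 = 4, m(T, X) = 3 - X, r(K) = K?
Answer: 17696/64115 ≈ 0.27600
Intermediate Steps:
l(E, C) = -8 (l(E, C) = -2*4 = -8)
q(o) = 24*o (q(o) = -8*o*(-3) = 24*o)
f(z) = 25*z (f(z) = z + 24*z = 25*z)
(17596 + f(p(-11)))/(37876 + 26239) = (17596 + 25*4)/(37876 + 26239) = (17596 + 100)/64115 = 17696*(1/64115) = 17696/64115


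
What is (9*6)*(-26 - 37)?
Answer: -3402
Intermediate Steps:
(9*6)*(-26 - 37) = 54*(-63) = -3402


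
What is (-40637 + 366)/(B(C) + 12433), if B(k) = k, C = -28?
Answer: -40271/12405 ≈ -3.2464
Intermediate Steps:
(-40637 + 366)/(B(C) + 12433) = (-40637 + 366)/(-28 + 12433) = -40271/12405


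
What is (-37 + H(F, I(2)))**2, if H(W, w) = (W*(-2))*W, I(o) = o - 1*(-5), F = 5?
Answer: 7569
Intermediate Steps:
I(o) = 5 + o (I(o) = o + 5 = 5 + o)
H(W, w) = -2*W**2 (H(W, w) = (-2*W)*W = -2*W**2)
(-37 + H(F, I(2)))**2 = (-37 - 2*5**2)**2 = (-37 - 2*25)**2 = (-37 - 50)**2 = (-87)**2 = 7569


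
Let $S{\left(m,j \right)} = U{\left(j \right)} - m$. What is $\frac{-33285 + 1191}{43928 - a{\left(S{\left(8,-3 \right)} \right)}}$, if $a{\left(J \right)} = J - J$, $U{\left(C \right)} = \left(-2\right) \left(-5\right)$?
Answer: $- \frac{16047}{21964} \approx -0.7306$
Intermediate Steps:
$U{\left(C \right)} = 10$
$S{\left(m,j \right)} = 10 - m$
$a{\left(J \right)} = 0$
$\frac{-33285 + 1191}{43928 - a{\left(S{\left(8,-3 \right)} \right)}} = \frac{-33285 + 1191}{43928 - 0} = - \frac{32094}{43928 + 0} = - \frac{32094}{43928} = \left(-32094\right) \frac{1}{43928} = - \frac{16047}{21964}$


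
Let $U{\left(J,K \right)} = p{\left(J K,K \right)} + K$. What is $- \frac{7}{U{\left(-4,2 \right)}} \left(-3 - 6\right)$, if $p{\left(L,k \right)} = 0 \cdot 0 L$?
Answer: $\frac{63}{2} \approx 31.5$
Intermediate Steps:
$p{\left(L,k \right)} = 0$ ($p{\left(L,k \right)} = 0 L = 0$)
$U{\left(J,K \right)} = K$ ($U{\left(J,K \right)} = 0 + K = K$)
$- \frac{7}{U{\left(-4,2 \right)}} \left(-3 - 6\right) = - \frac{7}{2} \left(-3 - 6\right) = \left(-7\right) \frac{1}{2} \left(-3 - 6\right) = \left(- \frac{7}{2}\right) \left(-9\right) = \frac{63}{2}$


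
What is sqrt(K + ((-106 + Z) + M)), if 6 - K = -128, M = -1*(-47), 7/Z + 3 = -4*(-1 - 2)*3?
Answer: sqrt(81906)/33 ≈ 8.6725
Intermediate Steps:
Z = 7/33 (Z = 7/(-3 - 4*(-1 - 2)*3) = 7/(-3 - 4*(-3)*3) = 7/(-3 + 12*3) = 7/(-3 + 36) = 7/33 ≈ 0.21212)
M = 47
K = 134 (K = 6 - 1*(-128) = 6 + 128 = 134)
sqrt(K + ((-106 + Z) + M)) = sqrt(134 + ((-106 + 7/33) + 47)) = sqrt(134 + (-3491/33 + 47)) = sqrt(134 - 1940/33) = sqrt(2482/33) = sqrt(81906)/33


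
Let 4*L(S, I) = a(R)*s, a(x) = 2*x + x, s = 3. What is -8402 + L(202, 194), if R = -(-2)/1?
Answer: -16795/2 ≈ -8397.5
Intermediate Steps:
R = 2 (R = -(-2) = -1*(-2) = 2)
a(x) = 3*x
L(S, I) = 9/2 (L(S, I) = ((3*2)*3)/4 = (6*3)/4 = (1/4)*18 = 9/2)
-8402 + L(202, 194) = -8402 + 9/2 = -16795/2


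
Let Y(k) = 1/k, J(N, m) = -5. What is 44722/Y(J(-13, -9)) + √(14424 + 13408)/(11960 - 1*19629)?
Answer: -223610 - 14*√142/7669 ≈ -2.2361e+5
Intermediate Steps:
44722/Y(J(-13, -9)) + √(14424 + 13408)/(11960 - 1*19629) = 44722/(1/(-5)) + √(14424 + 13408)/(11960 - 1*19629) = 44722/(-⅕) + √27832/(11960 - 19629) = 44722*(-5) + (14*√142)/(-7669) = -223610 + (14*√142)*(-1/7669) = -223610 - 14*√142/7669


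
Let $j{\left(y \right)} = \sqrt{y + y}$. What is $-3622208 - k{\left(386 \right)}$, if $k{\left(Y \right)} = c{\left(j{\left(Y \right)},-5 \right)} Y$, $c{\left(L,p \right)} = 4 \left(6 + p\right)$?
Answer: $-3623752$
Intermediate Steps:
$j{\left(y \right)} = \sqrt{2} \sqrt{y}$ ($j{\left(y \right)} = \sqrt{2 y} = \sqrt{2} \sqrt{y}$)
$c{\left(L,p \right)} = 24 + 4 p$
$k{\left(Y \right)} = 4 Y$ ($k{\left(Y \right)} = \left(24 + 4 \left(-5\right)\right) Y = \left(24 - 20\right) Y = 4 Y$)
$-3622208 - k{\left(386 \right)} = -3622208 - 4 \cdot 386 = -3622208 - 1544 = -3623752$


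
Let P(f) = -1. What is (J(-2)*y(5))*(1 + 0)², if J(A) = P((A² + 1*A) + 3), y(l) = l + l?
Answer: -10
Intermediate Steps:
y(l) = 2*l
J(A) = -1
(J(-2)*y(5))*(1 + 0)² = (-2*5)*(1 + 0)² = -1*10*1² = -10*1 = -10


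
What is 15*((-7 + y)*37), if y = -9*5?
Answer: -28860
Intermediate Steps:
y = -45 (y = -3*15 = -45)
15*((-7 + y)*37) = 15*((-7 - 45)*37) = 15*(-52*37) = 15*(-1924) = -28860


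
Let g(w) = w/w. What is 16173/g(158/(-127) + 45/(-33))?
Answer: 16173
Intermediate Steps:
g(w) = 1
16173/g(158/(-127) + 45/(-33)) = 16173/1 = 16173*1 = 16173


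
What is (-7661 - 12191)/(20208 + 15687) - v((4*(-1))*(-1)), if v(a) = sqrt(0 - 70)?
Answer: -19852/35895 - I*sqrt(70) ≈ -0.55306 - 8.3666*I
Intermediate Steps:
v(a) = I*sqrt(70) (v(a) = sqrt(-70) = I*sqrt(70))
(-7661 - 12191)/(20208 + 15687) - v((4*(-1))*(-1)) = (-7661 - 12191)/(20208 + 15687) - I*sqrt(70) = -19852/35895 - I*sqrt(70)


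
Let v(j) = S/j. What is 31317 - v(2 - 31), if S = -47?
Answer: 908146/29 ≈ 31315.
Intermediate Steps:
v(j) = -47/j
31317 - v(2 - 31) = 31317 - (-47)/(2 - 31) = 31317 - (-47)/(-29) = 31317 - (-47)*(-1)/29 = 31317 - 1*47/29 = 31317 - 47/29 = 908146/29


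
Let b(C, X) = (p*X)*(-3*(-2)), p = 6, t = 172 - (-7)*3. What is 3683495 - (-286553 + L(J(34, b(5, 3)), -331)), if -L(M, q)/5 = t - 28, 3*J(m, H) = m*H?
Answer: 3970873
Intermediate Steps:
t = 193 (t = 172 - 1*(-21) = 172 + 21 = 193)
b(C, X) = 36*X (b(C, X) = (6*X)*(-3*(-2)) = (6*X)*6 = 36*X)
J(m, H) = H*m/3 (J(m, H) = (m*H)/3 = (H*m)/3 = H*m/3)
L(M, q) = -825 (L(M, q) = -5*(193 - 28) = -5*165 = -825)
3683495 - (-286553 + L(J(34, b(5, 3)), -331)) = 3683495 - (-286553 - 825) = 3683495 - 1*(-287378) = 3683495 + 287378 = 3970873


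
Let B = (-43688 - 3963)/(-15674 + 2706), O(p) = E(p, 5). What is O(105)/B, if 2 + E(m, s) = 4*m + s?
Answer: 5485464/47651 ≈ 115.12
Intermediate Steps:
E(m, s) = -2 + s + 4*m (E(m, s) = -2 + (4*m + s) = -2 + (s + 4*m) = -2 + s + 4*m)
O(p) = 3 + 4*p (O(p) = -2 + 5 + 4*p = 3 + 4*p)
B = 47651/12968 (B = -47651/(-12968) = -47651*(-1/12968) = 47651/12968 ≈ 3.6745)
O(105)/B = (3 + 4*105)/(47651/12968) = (3 + 420)*(12968/47651) = 423*(12968/47651) = 5485464/47651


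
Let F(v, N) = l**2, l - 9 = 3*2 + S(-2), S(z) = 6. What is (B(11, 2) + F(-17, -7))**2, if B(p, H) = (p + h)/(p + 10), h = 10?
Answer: 195364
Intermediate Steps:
B(p, H) = 1 (B(p, H) = (p + 10)/(p + 10) = (10 + p)/(10 + p) = 1)
l = 21 (l = 9 + (3*2 + 6) = 9 + (6 + 6) = 9 + 12 = 21)
F(v, N) = 441 (F(v, N) = 21**2 = 441)
(B(11, 2) + F(-17, -7))**2 = (1 + 441)**2 = 442**2 = 195364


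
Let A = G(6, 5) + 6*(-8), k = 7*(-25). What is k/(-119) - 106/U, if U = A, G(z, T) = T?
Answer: 2877/731 ≈ 3.9357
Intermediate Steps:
k = -175
A = -43 (A = 5 + 6*(-8) = 5 - 48 = -43)
U = -43
k/(-119) - 106/U = -175/(-119) - 106/(-43) = -175*(-1/119) - 106*(-1/43) = 25/17 + 106/43 = 2877/731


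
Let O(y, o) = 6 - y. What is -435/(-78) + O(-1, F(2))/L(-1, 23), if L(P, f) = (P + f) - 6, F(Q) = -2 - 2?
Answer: 1251/208 ≈ 6.0144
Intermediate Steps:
F(Q) = -4
L(P, f) = -6 + P + f
-435/(-78) + O(-1, F(2))/L(-1, 23) = -435/(-78) + (6 - 1*(-1))/(-6 - 1 + 23) = -435*(-1/78) + (6 + 1)/16 = 145/26 + 7*(1/16) = 145/26 + 7/16 = 1251/208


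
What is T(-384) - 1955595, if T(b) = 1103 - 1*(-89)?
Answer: -1954403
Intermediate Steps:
T(b) = 1192 (T(b) = 1103 + 89 = 1192)
T(-384) - 1955595 = 1192 - 1955595 = -1954403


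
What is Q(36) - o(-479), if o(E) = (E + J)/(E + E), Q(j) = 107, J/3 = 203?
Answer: 51318/479 ≈ 107.14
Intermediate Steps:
J = 609 (J = 3*203 = 609)
o(E) = (609 + E)/(2*E) (o(E) = (E + 609)/(E + E) = (609 + E)/((2*E)) = (609 + E)*(1/(2*E)) = (609 + E)/(2*E))
Q(36) - o(-479) = 107 - (609 - 479)/(2*(-479)) = 107 - (-1)*130/(2*479) = 107 - 1*(-65/479) = 107 + 65/479 = 51318/479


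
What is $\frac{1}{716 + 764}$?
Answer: $\frac{1}{1480} \approx 0.00067568$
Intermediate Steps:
$\frac{1}{716 + 764} = \frac{1}{1480}$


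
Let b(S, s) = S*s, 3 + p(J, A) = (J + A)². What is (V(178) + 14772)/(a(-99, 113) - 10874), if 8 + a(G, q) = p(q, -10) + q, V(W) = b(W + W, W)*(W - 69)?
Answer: -6921884/163 ≈ -42466.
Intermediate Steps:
p(J, A) = -3 + (A + J)² (p(J, A) = -3 + (J + A)² = -3 + (A + J)²)
V(W) = 2*W²*(-69 + W) (V(W) = ((W + W)*W)*(W - 69) = ((2*W)*W)*(-69 + W) = (2*W²)*(-69 + W) = 2*W²*(-69 + W))
a(G, q) = -11 + q + (-10 + q)² (a(G, q) = -8 + ((-3 + (-10 + q)²) + q) = -8 + (-3 + q + (-10 + q)²) = -11 + q + (-10 + q)²)
(V(178) + 14772)/(a(-99, 113) - 10874) = (2*178²*(-69 + 178) + 14772)/((-11 + 113 + (-10 + 113)²) - 10874) = (2*31684*109 + 14772)/((-11 + 113 + 103²) - 10874) = (6907112 + 14772)/((-11 + 113 + 10609) - 10874) = 6921884/(10711 - 10874) = 6921884/(-163) = 6921884*(-1/163) = -6921884/163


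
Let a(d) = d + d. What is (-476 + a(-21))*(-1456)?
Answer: 754208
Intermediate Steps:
a(d) = 2*d
(-476 + a(-21))*(-1456) = (-476 + 2*(-21))*(-1456) = (-476 - 42)*(-1456) = -518*(-1456) = 754208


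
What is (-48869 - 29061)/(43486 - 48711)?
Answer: 15586/1045 ≈ 14.915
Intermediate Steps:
(-48869 - 29061)/(43486 - 48711) = -77930/(-5225) = -77930*(-1/5225) = 15586/1045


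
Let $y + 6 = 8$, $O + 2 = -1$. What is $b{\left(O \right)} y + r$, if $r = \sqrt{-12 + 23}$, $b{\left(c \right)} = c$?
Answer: $-6 + \sqrt{11} \approx -2.6834$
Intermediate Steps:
$O = -3$ ($O = -2 - 1 = -3$)
$r = \sqrt{11} \approx 3.3166$
$y = 2$ ($y = -6 + 8 = 2$)
$b{\left(O \right)} y + r = \left(-3\right) 2 + \sqrt{11} = -6 + \sqrt{11}$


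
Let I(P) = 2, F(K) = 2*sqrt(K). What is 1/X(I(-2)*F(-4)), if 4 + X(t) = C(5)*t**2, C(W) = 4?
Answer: -1/260 ≈ -0.0038462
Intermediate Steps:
X(t) = -4 + 4*t**2
1/X(I(-2)*F(-4)) = 1/(-4 + 4*(2*(2*sqrt(-4)))**2) = 1/(-4 + 4*(2*(2*(2*I)))**2) = 1/(-4 + 4*(2*(4*I))**2) = 1/(-4 + 4*(8*I)**2) = 1/(-4 + 4*(-64)) = 1/(-4 - 256) = 1/(-260) = -1/260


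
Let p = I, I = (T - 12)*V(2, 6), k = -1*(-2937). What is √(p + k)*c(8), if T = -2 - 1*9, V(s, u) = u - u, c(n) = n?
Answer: 8*√2937 ≈ 433.55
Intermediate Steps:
k = 2937
V(s, u) = 0
T = -11 (T = -2 - 9 = -11)
I = 0 (I = (-11 - 12)*0 = -23*0 = 0)
p = 0
√(p + k)*c(8) = √(0 + 2937)*8 = √2937*8 = 8*√2937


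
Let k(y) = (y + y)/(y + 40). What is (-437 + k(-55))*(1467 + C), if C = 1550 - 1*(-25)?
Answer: -1307046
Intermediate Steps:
C = 1575 (C = 1550 + 25 = 1575)
k(y) = 2*y/(40 + y) (k(y) = (2*y)/(40 + y) = 2*y/(40 + y))
(-437 + k(-55))*(1467 + C) = (-437 + 2*(-55)/(40 - 55))*(1467 + 1575) = (-437 + 2*(-55)/(-15))*3042 = (-437 + 2*(-55)*(-1/15))*3042 = (-437 + 22/3)*3042 = -1289/3*3042 = -1307046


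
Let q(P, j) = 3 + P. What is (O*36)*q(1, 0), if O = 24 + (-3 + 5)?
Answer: 3744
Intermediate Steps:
O = 26 (O = 24 + 2 = 26)
(O*36)*q(1, 0) = (26*36)*(3 + 1) = 936*4 = 3744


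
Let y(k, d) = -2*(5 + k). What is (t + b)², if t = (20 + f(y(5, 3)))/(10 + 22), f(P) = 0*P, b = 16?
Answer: 17689/64 ≈ 276.39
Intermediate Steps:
y(k, d) = -10 - 2*k
f(P) = 0
t = 5/8 (t = (20 + 0)/(10 + 22) = 20/32 = 20*(1/32) = 5/8 ≈ 0.62500)
(t + b)² = (5/8 + 16)² = (133/8)² = 17689/64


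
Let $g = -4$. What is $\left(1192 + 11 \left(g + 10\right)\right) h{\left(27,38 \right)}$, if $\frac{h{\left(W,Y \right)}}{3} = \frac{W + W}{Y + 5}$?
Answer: $\frac{203796}{43} \approx 4739.4$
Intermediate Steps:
$h{\left(W,Y \right)} = \frac{6 W}{5 + Y}$ ($h{\left(W,Y \right)} = 3 \frac{W + W}{Y + 5} = 3 \frac{2 W}{5 + Y} = \frac{6 W}{5 + Y}$)
$\left(1192 + 11 \left(g + 10\right)\right) h{\left(27,38 \right)} = \left(1192 + 11 \left(-4 + 10\right)\right) 6 \cdot 27 \frac{1}{5 + 38} = \left(1192 + 11 \cdot 6\right) 6 \cdot 27 \cdot \frac{1}{43} = \left(1192 + 66\right) 6 \cdot 27 \cdot \frac{1}{43} = 1258 \cdot \frac{162}{43} = \frac{203796}{43}$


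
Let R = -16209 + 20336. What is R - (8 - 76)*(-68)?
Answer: -497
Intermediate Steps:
R = 4127
R - (8 - 76)*(-68) = 4127 - (8 - 76)*(-68) = 4127 - (-68)*(-68) = 4127 - 1*4624 = 4127 - 4624 = -497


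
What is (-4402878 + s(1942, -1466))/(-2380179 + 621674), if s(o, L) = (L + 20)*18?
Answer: 4428906/1758505 ≈ 2.5186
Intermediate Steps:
s(o, L) = 360 + 18*L (s(o, L) = (20 + L)*18 = 360 + 18*L)
(-4402878 + s(1942, -1466))/(-2380179 + 621674) = (-4402878 + (360 + 18*(-1466)))/(-2380179 + 621674) = (-4402878 + (360 - 26388))/(-1758505) = (-4402878 - 26028)*(-1/1758505) = -4428906*(-1/1758505) = 4428906/1758505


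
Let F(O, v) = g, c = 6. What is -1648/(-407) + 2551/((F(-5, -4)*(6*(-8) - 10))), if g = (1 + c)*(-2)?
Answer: 2376433/330484 ≈ 7.1908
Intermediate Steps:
g = -14 (g = (1 + 6)*(-2) = 7*(-2) = -14)
F(O, v) = -14
-1648/(-407) + 2551/((F(-5, -4)*(6*(-8) - 10))) = -1648/(-407) + 2551/((-14*(6*(-8) - 10))) = -1648*(-1/407) + 2551/((-14*(-48 - 10))) = 1648/407 + 2551/((-14*(-58))) = 1648/407 + 2551/812 = 2376433/330484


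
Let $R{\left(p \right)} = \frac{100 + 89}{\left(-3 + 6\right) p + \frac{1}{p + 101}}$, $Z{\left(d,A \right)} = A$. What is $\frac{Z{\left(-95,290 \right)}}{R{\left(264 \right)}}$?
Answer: $\frac{16766698}{13797} \approx 1215.2$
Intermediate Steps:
$R{\left(p \right)} = \frac{189}{\frac{1}{101 + p} + 3 p}$ ($R{\left(p \right)} = \frac{189}{3 p + \frac{1}{101 + p}} = \frac{189}{\frac{1}{101 + p} + 3 p}$)
$\frac{Z{\left(-95,290 \right)}}{R{\left(264 \right)}} = \frac{290}{189 \frac{1}{1 + 3 \cdot 264^{2} + 303 \cdot 264} \left(101 + 264\right)} = \frac{290}{189 \frac{1}{1 + 3 \cdot 69696 + 79992} \cdot 365} = \frac{290}{189 \frac{1}{1 + 209088 + 79992} \cdot 365} = \frac{290}{189 \cdot \frac{1}{289081} \cdot 365} = \frac{290}{\frac{68985}{289081}} = 290 \cdot \frac{289081}{68985} = \frac{16766698}{13797}$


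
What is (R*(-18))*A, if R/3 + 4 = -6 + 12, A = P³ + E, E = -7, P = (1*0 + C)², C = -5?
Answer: -1686744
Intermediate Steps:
P = 25 (P = (1*0 - 5)² = (0 - 5)² = (-5)² = 25)
A = 15618 (A = 25³ - 7 = 15625 - 7 = 15618)
R = 6 (R = -12 + 3*(-6 + 12) = -12 + 3*6 = -12 + 18 = 6)
(R*(-18))*A = (6*(-18))*15618 = -108*15618 = -1686744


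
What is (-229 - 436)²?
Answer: 442225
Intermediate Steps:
(-229 - 436)² = (-665)² = 442225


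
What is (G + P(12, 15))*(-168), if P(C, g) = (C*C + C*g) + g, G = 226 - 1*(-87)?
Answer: -109536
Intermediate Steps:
G = 313 (G = 226 + 87 = 313)
P(C, g) = g + C**2 + C*g (P(C, g) = (C**2 + C*g) + g = g + C**2 + C*g)
(G + P(12, 15))*(-168) = (313 + (15 + 12**2 + 12*15))*(-168) = (313 + (15 + 144 + 180))*(-168) = (313 + 339)*(-168) = 652*(-168) = -109536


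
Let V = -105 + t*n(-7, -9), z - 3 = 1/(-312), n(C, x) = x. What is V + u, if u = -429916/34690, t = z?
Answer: -260415757/1803880 ≈ -144.36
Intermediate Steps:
z = 935/312 (z = 3 + 1/(-312) = 3 - 1/312 = 935/312 ≈ 2.9968)
t = 935/312 ≈ 2.9968
V = -13725/104 (V = -105 + (935/312)*(-9) = -105 - 2805/104 = -13725/104 ≈ -131.97)
u = -214958/17345 (u = -429916*1/34690 = -214958/17345 ≈ -12.393)
V + u = -13725/104 - 214958/17345 = -260415757/1803880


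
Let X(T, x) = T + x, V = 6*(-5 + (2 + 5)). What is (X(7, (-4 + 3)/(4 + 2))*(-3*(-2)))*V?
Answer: 492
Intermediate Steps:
V = 12 (V = 6*(-5 + 7) = 6*2 = 12)
(X(7, (-4 + 3)/(4 + 2))*(-3*(-2)))*V = ((7 + (-4 + 3)/(4 + 2))*(-3*(-2)))*12 = ((7 - 1/6)*6)*12 = ((41/6)*6)*12 = 41*12 = 492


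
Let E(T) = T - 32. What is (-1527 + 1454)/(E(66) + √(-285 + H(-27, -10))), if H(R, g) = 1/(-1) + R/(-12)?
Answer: -9928/5759 + 146*I*√1135/5759 ≈ -1.7239 + 0.85409*I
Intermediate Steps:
E(T) = -32 + T
H(R, g) = -1 - R/12 (H(R, g) = 1*(-1) + R*(-1/12) = -1 - R/12)
(-1527 + 1454)/(E(66) + √(-285 + H(-27, -10))) = (-1527 + 1454)/((-32 + 66) + √(-285 + (-1 - 1/12*(-27)))) = -73/(34 + √(-285 + (-1 + 9/4))) = -73/(34 + √(-285 + 5/4)) = -73/(34 + √(-1135/4)) = -73/(34 + I*√1135/2)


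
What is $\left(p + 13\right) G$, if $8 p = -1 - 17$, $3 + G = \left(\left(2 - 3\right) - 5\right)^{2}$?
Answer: $\frac{1419}{4} \approx 354.75$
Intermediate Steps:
$G = 33$ ($G = -3 + \left(\left(2 - 3\right) - 5\right)^{2} = -3 + \left(-1 - 5\right)^{2} = -3 + \left(-6\right)^{2} = -3 + 36 = 33$)
$p = - \frac{9}{4}$ ($p = \frac{-1 - 17}{8} = \frac{1}{8} \left(-18\right) = - \frac{9}{4} \approx -2.25$)
$\left(p + 13\right) G = \left(- \frac{9}{4} + 13\right) 33 = \frac{43}{4} \cdot 33 = \frac{1419}{4}$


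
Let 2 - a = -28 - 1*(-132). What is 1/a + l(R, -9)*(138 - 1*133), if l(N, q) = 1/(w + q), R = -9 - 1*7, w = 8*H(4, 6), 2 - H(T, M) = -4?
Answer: 157/1326 ≈ 0.11840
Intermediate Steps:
H(T, M) = 6 (H(T, M) = 2 - 1*(-4) = 2 + 4 = 6)
a = -102 (a = 2 - (-28 - 1*(-132)) = 2 - (-28 + 132) = 2 - 1*104 = 2 - 104 = -102)
w = 48 (w = 8*6 = 48)
R = -16 (R = -9 - 7 = -16)
l(N, q) = 1/(48 + q)
1/a + l(R, -9)*(138 - 1*133) = 1/(-102) + (138 - 1*133)/(48 - 9) = -1/102 + (138 - 133)/39 = -1/102 + (1/39)*5 = -1/102 + 5/39 = 157/1326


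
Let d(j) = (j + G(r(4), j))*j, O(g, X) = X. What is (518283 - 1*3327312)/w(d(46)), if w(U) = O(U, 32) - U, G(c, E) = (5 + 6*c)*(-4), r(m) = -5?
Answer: 936343/2228 ≈ 420.26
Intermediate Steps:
G(c, E) = -20 - 24*c
d(j) = j*(100 + j) (d(j) = (j + (-20 - 24*(-5)))*j = (j + (-20 + 120))*j = (j + 100)*j = (100 + j)*j = j*(100 + j))
w(U) = 32 - U
(518283 - 1*3327312)/w(d(46)) = (518283 - 1*3327312)/(32 - 46*(100 + 46)) = (518283 - 3327312)/(32 - 46*146) = -2809029/(32 - 1*6716) = -2809029/(32 - 6716) = -2809029/(-6684) = -2809029*(-1/6684) = 936343/2228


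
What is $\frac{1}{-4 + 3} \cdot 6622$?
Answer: $-6622$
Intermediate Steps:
$\frac{1}{-4 + 3} \cdot 6622 = \frac{1}{-1} \cdot 6622 = \left(-1\right) 6622 = -6622$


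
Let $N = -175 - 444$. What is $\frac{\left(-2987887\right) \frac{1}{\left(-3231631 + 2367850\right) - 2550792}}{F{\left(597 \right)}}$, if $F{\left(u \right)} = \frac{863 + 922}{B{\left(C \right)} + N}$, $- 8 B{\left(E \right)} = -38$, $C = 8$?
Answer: $- \frac{38842531}{128994980} \approx -0.30112$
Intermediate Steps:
$N = -619$
$B{\left(E \right)} = \frac{19}{4}$ ($B{\left(E \right)} = \left(- \frac{1}{8}\right) \left(-38\right) = \frac{19}{4}$)
$F{\left(u \right)} = - \frac{340}{117}$ ($F{\left(u \right)} = \frac{863 + 922}{\frac{19}{4} - 619} = \frac{1785}{- \frac{2457}{4}} = 1785 \left(- \frac{4}{2457}\right) = - \frac{340}{117}$)
$\frac{\left(-2987887\right) \frac{1}{\left(-3231631 + 2367850\right) - 2550792}}{F{\left(597 \right)}} = \frac{\left(-2987887\right) \frac{1}{\left(-3231631 + 2367850\right) - 2550792}}{- \frac{340}{117}} = - \frac{2987887}{-863781 - 2550792} \left(- \frac{117}{340}\right) = - \frac{2987887}{-3414573} \left(- \frac{117}{340}\right) = \left(-2987887\right) \left(- \frac{1}{3414573}\right) \left(- \frac{117}{340}\right) = \frac{2987887}{3414573} \left(- \frac{117}{340}\right) = - \frac{38842531}{128994980}$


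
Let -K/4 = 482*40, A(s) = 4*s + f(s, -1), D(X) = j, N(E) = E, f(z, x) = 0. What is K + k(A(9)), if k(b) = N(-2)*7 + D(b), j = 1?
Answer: -77133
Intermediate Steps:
D(X) = 1
A(s) = 4*s (A(s) = 4*s + 0 = 4*s)
k(b) = -13 (k(b) = -2*7 + 1 = -14 + 1 = -13)
K = -77120 (K = -1928*40 = -4*19280 = -77120)
K + k(A(9)) = -77120 - 13 = -77133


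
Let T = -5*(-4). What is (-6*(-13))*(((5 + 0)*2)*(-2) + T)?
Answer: 0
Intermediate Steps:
T = 20
(-6*(-13))*(((5 + 0)*2)*(-2) + T) = (-6*(-13))*(((5 + 0)*2)*(-2) + 20) = 78*((5*2)*(-2) + 20) = 78*(10*(-2) + 20) = 78*(-20 + 20) = 78*0 = 0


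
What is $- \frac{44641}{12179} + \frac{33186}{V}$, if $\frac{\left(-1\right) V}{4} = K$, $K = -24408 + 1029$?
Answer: $- \frac{628412577}{189821894} \approx -3.3105$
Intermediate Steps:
$K = -23379$
$V = 93516$ ($V = \left(-4\right) \left(-23379\right) = 93516$)
$- \frac{44641}{12179} + \frac{33186}{V} = - \frac{44641}{12179} + \frac{33186}{93516} = \left(-44641\right) \frac{1}{12179} + 33186 \cdot \frac{1}{93516} = - \frac{44641}{12179} + \frac{5531}{15586} = - \frac{628412577}{189821894}$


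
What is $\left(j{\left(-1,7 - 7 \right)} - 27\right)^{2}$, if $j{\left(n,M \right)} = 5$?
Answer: $484$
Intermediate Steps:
$\left(j{\left(-1,7 - 7 \right)} - 27\right)^{2} = \left(5 - 27\right)^{2} = \left(-22\right)^{2} = 484$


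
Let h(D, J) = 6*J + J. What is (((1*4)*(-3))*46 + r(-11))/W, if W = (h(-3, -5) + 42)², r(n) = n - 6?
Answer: -569/49 ≈ -11.612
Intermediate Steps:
h(D, J) = 7*J
r(n) = -6 + n
W = 49 (W = (7*(-5) + 42)² = (-35 + 42)² = 7² = 49)
(((1*4)*(-3))*46 + r(-11))/W = (((1*4)*(-3))*46 + (-6 - 11))/49 = ((4*(-3))*46 - 17)*(1/49) = (-12*46 - 17)*(1/49) = (-552 - 17)*(1/49) = -569*1/49 = -569/49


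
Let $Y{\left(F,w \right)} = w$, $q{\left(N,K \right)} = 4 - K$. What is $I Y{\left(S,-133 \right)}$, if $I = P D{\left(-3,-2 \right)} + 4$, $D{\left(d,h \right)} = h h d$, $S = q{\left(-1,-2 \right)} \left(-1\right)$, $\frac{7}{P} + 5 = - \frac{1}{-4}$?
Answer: $-2884$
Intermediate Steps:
$P = - \frac{28}{19}$ ($P = \frac{7}{-5 - \frac{1}{-4}} = \frac{7}{-5 - - \frac{1}{4}} = \frac{7}{-5 + \frac{1}{4}} = \frac{7}{- \frac{19}{4}} = 7 \left(- \frac{4}{19}\right) = - \frac{28}{19} \approx -1.4737$)
$S = -6$ ($S = \left(4 - -2\right) \left(-1\right) = \left(4 + 2\right) \left(-1\right) = 6 \left(-1\right) = -6$)
$D{\left(d,h \right)} = d h^{2}$ ($D{\left(d,h \right)} = h^{2} d = d h^{2}$)
$I = \frac{412}{19}$ ($I = - \frac{28 \left(- 3 \left(-2\right)^{2}\right)}{19} + 4 = - \frac{28 \left(\left(-3\right) 4\right)}{19} + 4 = \left(- \frac{28}{19}\right) \left(-12\right) + 4 = \frac{336}{19} + 4 = \frac{412}{19} \approx 21.684$)
$I Y{\left(S,-133 \right)} = \frac{412}{19} \left(-133\right) = -2884$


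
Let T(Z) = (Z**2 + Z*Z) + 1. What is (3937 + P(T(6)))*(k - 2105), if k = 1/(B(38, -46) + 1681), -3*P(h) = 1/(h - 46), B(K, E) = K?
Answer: -1153923262624/139239 ≈ -8.2874e+6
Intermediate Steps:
T(Z) = 1 + 2*Z**2 (T(Z) = (Z**2 + Z**2) + 1 = 2*Z**2 + 1 = 1 + 2*Z**2)
P(h) = -1/(3*(-46 + h)) (P(h) = -1/(3*(h - 46)) = -1/(3*(-46 + h)))
k = 1/1719 (k = 1/(38 + 1681) = 1/1719 ≈ 0.00058173)
(3937 + P(T(6)))*(k - 2105) = (3937 - 1/(-138 + 3*(1 + 2*6**2)))*(1/1719 - 2105) = (3937 - 1/(-138 + 3*(1 + 2*36)))*(-3618494/1719) = (3937 - 1/(-138 + 3*(1 + 72)))*(-3618494/1719) = (3937 - 1/(-138 + 3*73))*(-3618494/1719) = (3937 - 1/(-138 + 219))*(-3618494/1719) = (3937 - 1/81)*(-3618494/1719) = (318896/81)*(-3618494/1719) = -1153923262624/139239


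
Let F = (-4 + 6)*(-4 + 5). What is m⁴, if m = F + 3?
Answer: 625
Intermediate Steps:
F = 2 (F = 2*1 = 2)
m = 5 (m = 2 + 3 = 5)
m⁴ = 5⁴ = 625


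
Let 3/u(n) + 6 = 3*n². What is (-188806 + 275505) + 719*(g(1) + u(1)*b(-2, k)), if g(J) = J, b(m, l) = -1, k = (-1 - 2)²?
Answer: 88137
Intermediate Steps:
k = 9 (k = (-3)² = 9)
u(n) = 3/(-6 + 3*n²)
(-188806 + 275505) + 719*(g(1) + u(1)*b(-2, k)) = (-188806 + 275505) + 719*(1 - 1/(-2 + 1²)) = 86699 + 719*(1 - 1/(-2 + 1)) = 86699 + 719*(1 - 1/(-1)) = 86699 + 719*(1 - 1*(-1)) = 86699 + 719*(1 + 1) = 86699 + 719*2 = 86699 + 1438 = 88137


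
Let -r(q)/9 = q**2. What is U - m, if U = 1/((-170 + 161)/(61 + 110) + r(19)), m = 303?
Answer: -18704815/61732 ≈ -303.00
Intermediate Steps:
r(q) = -9*q**2
U = -19/61732 (U = 1/((-170 + 161)/(61 + 110) - 9*19**2) = 1/(-9/171 - 9*361) = 1/(-9*1/171 - 3249) = 1/(-1/19 - 3249) = 1/(-61732/19) = -19/61732 ≈ -0.00030778)
U - m = -19/61732 - 1*303 = -19/61732 - 303 = -18704815/61732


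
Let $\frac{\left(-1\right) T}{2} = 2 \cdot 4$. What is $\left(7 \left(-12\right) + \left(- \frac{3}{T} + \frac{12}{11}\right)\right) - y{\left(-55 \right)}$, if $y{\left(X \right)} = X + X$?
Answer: $\frac{4801}{176} \approx 27.278$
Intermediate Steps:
$y{\left(X \right)} = 2 X$
$T = -16$ ($T = - 2 \cdot 2 \cdot 4 = \left(-2\right) 8 = -16$)
$\left(7 \left(-12\right) + \left(- \frac{3}{T} + \frac{12}{11}\right)\right) - y{\left(-55 \right)} = \left(7 \left(-12\right) + \left(- \frac{3}{-16} + \frac{12}{11}\right)\right) - 2 \left(-55\right) = \left(-84 + \left(\left(-3\right) \left(- \frac{1}{16}\right) + 12 \cdot \frac{1}{11}\right)\right) - -110 = \left(-84 + \left(\frac{3}{16} + \frac{12}{11}\right)\right) + 110 = \left(-84 + \frac{225}{176}\right) + 110 = - \frac{14559}{176} + 110 = \frac{4801}{176}$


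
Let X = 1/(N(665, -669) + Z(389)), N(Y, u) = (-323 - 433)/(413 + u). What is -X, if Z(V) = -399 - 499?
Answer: 64/57283 ≈ 0.0011173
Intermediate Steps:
Z(V) = -898
N(Y, u) = -756/(413 + u)
X = -64/57283 (X = 1/(-756/(413 - 669) - 898) = 1/(-756/(-256) - 898) = 1/(-756*(-1/256) - 898) = 1/(189/64 - 898) = 1/(-57283/64) = -64/57283 ≈ -0.0011173)
-X = -1*(-64/57283) = 64/57283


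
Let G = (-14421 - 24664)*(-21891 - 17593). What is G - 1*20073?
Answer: 1543212067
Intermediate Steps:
G = 1543232140 (G = -39085*(-39484) = 1543232140)
G - 1*20073 = 1543232140 - 1*20073 = 1543232140 - 20073 = 1543212067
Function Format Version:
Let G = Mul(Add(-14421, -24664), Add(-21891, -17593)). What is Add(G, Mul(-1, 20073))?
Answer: 1543212067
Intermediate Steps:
G = 1543232140 (G = Mul(-39085, -39484) = 1543232140)
Add(G, Mul(-1, 20073)) = Add(1543232140, Mul(-1, 20073)) = Add(1543232140, -20073) = 1543212067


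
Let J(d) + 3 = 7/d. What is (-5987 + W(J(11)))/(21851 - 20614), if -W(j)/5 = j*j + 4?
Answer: -730227/149677 ≈ -4.8787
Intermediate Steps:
J(d) = -3 + 7/d
W(j) = -20 - 5*j² (W(j) = -5*(j*j + 4) = -5*(j² + 4) = -5*(4 + j²) = -20 - 5*j²)
(-5987 + W(J(11)))/(21851 - 20614) = (-5987 + (-20 - 5*(-3 + 7/11)²))/(21851 - 20614) = (-5987 + (-20 - 5*(-3 + 7*(1/11))²))/1237 = (-5987 + (-20 - 5*(-3 + 7/11)²))*(1/1237) = (-5987 + (-20 - 5*(-26/11)²))*(1/1237) = (-5987 + (-20 - 5*676/121))*(1/1237) = (-5987 + (-20 - 3380/121))*(1/1237) = (-5987 - 5800/121)*(1/1237) = -730227/121*1/1237 = -730227/149677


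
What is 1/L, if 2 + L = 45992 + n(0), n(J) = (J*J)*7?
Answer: 1/45990 ≈ 2.1744e-5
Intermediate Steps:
n(J) = 7*J**2 (n(J) = J**2*7 = 7*J**2)
L = 45990 (L = -2 + (45992 + 7*0**2) = -2 + (45992 + 7*0) = -2 + (45992 + 0) = -2 + 45992 = 45990)
1/L = 1/45990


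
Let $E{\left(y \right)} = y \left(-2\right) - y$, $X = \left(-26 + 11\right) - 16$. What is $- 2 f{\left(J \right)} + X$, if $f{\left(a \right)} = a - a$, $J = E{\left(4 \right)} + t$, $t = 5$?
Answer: $-31$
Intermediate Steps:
$X = -31$ ($X = -15 - 16 = -31$)
$E{\left(y \right)} = - 3 y$ ($E{\left(y \right)} = - 2 y - y = - 3 y$)
$J = -7$ ($J = \left(-3\right) 4 + 5 = -12 + 5 = -7$)
$f{\left(a \right)} = 0$
$- 2 f{\left(J \right)} + X = \left(-2\right) 0 - 31 = 0 - 31 = -31$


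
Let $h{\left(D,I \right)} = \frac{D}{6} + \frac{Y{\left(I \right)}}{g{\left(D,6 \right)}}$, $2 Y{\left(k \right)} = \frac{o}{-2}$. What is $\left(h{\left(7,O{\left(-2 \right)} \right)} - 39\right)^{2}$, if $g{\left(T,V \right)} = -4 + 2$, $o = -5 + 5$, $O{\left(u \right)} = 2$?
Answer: $\frac{51529}{36} \approx 1431.4$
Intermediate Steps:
$o = 0$
$Y{\left(k \right)} = 0$ ($Y{\left(k \right)} = \frac{0 \frac{1}{-2}}{2} = \frac{0 \left(- \frac{1}{2}\right)}{2} = \frac{1}{2} \cdot 0 = 0$)
$g{\left(T,V \right)} = -2$
$h{\left(D,I \right)} = \frac{D}{6}$ ($h{\left(D,I \right)} = \frac{D}{6} + \frac{0}{-2} = D \frac{1}{6} + 0 \left(- \frac{1}{2}\right) = \frac{D}{6} + 0 = \frac{D}{6}$)
$\left(h{\left(7,O{\left(-2 \right)} \right)} - 39\right)^{2} = \left(\frac{1}{6} \cdot 7 - 39\right)^{2} = \left(\frac{7}{6} - 39\right)^{2} = \left(- \frac{227}{6}\right)^{2} = \frac{51529}{36}$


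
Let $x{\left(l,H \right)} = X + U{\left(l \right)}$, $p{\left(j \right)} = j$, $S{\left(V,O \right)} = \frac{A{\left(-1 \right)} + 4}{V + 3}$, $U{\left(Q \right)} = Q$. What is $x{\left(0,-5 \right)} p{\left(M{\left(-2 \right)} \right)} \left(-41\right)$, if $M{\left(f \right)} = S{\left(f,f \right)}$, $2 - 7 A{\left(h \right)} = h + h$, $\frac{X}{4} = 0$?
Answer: $0$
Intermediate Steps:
$X = 0$ ($X = 4 \cdot 0 = 0$)
$A{\left(h \right)} = \frac{2}{7} - \frac{2 h}{7}$ ($A{\left(h \right)} = \frac{2}{7} - \frac{h + h}{7} = \frac{2}{7} - \frac{2 h}{7}$)
$S{\left(V,O \right)} = \frac{32}{7 \left(3 + V\right)}$ ($S{\left(V,O \right)} = \frac{\left(\frac{2}{7} - - \frac{2}{7}\right) + 4}{V + 3} = \frac{\left(\frac{2}{7} + \frac{2}{7}\right) + 4}{3 + V} = \frac{\frac{4}{7} + 4}{3 + V} = \frac{32}{7 \left(3 + V\right)}$)
$M{\left(f \right)} = \frac{32}{7 \left(3 + f\right)}$
$x{\left(l,H \right)} = l$ ($x{\left(l,H \right)} = 0 + l = l$)
$x{\left(0,-5 \right)} p{\left(M{\left(-2 \right)} \right)} \left(-41\right) = 0 \frac{32}{7 \left(3 - 2\right)} \left(-41\right) = 0 \frac{32}{7 \cdot 1} \left(-41\right) = 0 \cdot \frac{32}{7} \cdot 1 \left(-41\right) = 0 \cdot \frac{32}{7} \left(-41\right) = 0 \left(-41\right) = 0$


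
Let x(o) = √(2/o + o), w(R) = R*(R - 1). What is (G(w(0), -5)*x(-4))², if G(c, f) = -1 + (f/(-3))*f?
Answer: -392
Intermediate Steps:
w(R) = R*(-1 + R)
x(o) = √(o + 2/o)
G(c, f) = -1 - f²/3 (G(c, f) = -1 + (f*(-⅓))*f = -1 + (-f/3)*f = -1 - f²/3)
(G(w(0), -5)*x(-4))² = ((-1 - ⅓*(-5)²)*√(-4 + 2/(-4)))² = ((-1 - ⅓*25)*√(-4 + 2*(-¼)))² = ((-1 - 25/3)*√(-4 - ½))² = (-14*I*√2)² = -392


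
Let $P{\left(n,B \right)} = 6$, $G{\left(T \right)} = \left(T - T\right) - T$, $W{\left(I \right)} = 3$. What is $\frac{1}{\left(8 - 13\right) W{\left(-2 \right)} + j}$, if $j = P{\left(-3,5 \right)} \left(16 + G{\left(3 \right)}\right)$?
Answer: $\frac{1}{63} \approx 0.015873$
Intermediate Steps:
$G{\left(T \right)} = - T$ ($G{\left(T \right)} = 0 - T = - T$)
$j = 78$ ($j = 6 \left(16 - 3\right) = 6 \cdot 13 = 78$)
$\frac{1}{\left(8 - 13\right) W{\left(-2 \right)} + j} = \frac{1}{\left(8 - 13\right) 3 + 78} = \frac{1}{\left(-5\right) 3 + 78} = \frac{1}{-15 + 78} = \frac{1}{63}$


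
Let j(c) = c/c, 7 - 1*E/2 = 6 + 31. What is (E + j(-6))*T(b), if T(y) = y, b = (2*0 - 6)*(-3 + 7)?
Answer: 1416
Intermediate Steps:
b = -24 (b = (0 - 6)*4 = -6*4 = -24)
E = -60 (E = 14 - 2*(6 + 31) = 14 - 2*37 = 14 - 74 = -60)
j(c) = 1
(E + j(-6))*T(b) = (-60 + 1)*(-24) = -59*(-24) = 1416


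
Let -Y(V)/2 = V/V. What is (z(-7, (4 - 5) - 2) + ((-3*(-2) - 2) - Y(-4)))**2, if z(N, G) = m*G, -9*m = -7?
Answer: 121/9 ≈ 13.444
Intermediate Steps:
m = 7/9 (m = -1/9*(-7) = 7/9 ≈ 0.77778)
z(N, G) = 7*G/9
Y(V) = -2 (Y(V) = -2*V/V = -2*1 = -2)
(z(-7, (4 - 5) - 2) + ((-3*(-2) - 2) - Y(-4)))**2 = (7*((4 - 5) - 2)/9 + ((-3*(-2) - 2) - 1*(-2)))**2 = (7*(-1 - 2)/9 + ((6 - 2) + 2))**2 = ((7/9)*(-3) + (4 + 2))**2 = (-7/3 + 6)**2 = (11/3)**2 = 121/9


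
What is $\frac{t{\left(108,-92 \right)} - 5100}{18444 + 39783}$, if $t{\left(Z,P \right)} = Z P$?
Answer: $- \frac{5012}{19409} \approx -0.25823$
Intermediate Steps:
$t{\left(Z,P \right)} = P Z$
$\frac{t{\left(108,-92 \right)} - 5100}{18444 + 39783} = \frac{\left(-92\right) 108 - 5100}{18444 + 39783} = \frac{-9936 - 5100}{58227} = \left(-15036\right) \frac{1}{58227} = - \frac{5012}{19409}$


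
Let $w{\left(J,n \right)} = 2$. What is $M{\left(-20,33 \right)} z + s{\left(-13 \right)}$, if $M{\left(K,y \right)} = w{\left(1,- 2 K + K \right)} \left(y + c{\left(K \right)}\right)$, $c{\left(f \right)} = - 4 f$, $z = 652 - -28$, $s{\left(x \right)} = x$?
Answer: $153667$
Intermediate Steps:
$z = 680$ ($z = 652 + 28 = 680$)
$M{\left(K,y \right)} = - 8 K + 2 y$ ($M{\left(K,y \right)} = 2 \left(y - 4 K\right) = - 8 K + 2 y$)
$M{\left(-20,33 \right)} z + s{\left(-13 \right)} = \left(\left(-8\right) \left(-20\right) + 2 \cdot 33\right) 680 - 13 = \left(160 + 66\right) 680 - 13 = 226 \cdot 680 - 13 = 153680 - 13 = 153667$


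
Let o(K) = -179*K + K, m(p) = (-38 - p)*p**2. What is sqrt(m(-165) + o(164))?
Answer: 7*sqrt(69967) ≈ 1851.6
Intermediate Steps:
m(p) = p**2*(-38 - p)
o(K) = -178*K
sqrt(m(-165) + o(164)) = sqrt((-165)**2*(-38 - 1*(-165)) - 178*164) = sqrt(27225*(-38 + 165) - 29192) = sqrt(27225*127 - 29192) = sqrt(3457575 - 29192) = sqrt(3428383) = 7*sqrt(69967)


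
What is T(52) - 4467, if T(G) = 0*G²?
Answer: -4467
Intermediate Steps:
T(G) = 0
T(52) - 4467 = 0 - 4467 = -4467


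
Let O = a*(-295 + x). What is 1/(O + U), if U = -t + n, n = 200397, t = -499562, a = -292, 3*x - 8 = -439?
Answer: 3/2484149 ≈ 1.2077e-6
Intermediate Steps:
x = -431/3 (x = 8/3 + (⅓)*(-439) = 8/3 - 439/3 = -431/3 ≈ -143.67)
U = 699959 (U = -1*(-499562) + 200397 = 499562 + 200397 = 699959)
O = 384272/3 (O = -292*(-295 - 431/3) = -292*(-1316/3) = 384272/3 ≈ 1.2809e+5)
1/(O + U) = 1/(384272/3 + 699959) = 1/(2484149/3) = 3/2484149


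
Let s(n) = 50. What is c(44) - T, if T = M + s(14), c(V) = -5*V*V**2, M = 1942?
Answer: -427912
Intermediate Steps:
c(V) = -5*V**3
T = 1992 (T = 1942 + 50 = 1992)
c(44) - T = -5*44**3 - 1*1992 = -5*85184 - 1992 = -425920 - 1992 = -427912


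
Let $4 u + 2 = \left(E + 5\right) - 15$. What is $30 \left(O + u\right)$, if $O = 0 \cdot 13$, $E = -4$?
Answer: $-120$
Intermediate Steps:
$u = -4$ ($u = - \frac{1}{2} + \frac{\left(-4 + 5\right) - 15}{4} = - \frac{1}{2} + \frac{1 - 15}{4} = - \frac{1}{2} + \frac{1}{4} \left(-14\right) = - \frac{1}{2} - \frac{7}{2} = -4$)
$O = 0$
$30 \left(O + u\right) = 30 \left(0 - 4\right) = 30 \left(-4\right) = -120$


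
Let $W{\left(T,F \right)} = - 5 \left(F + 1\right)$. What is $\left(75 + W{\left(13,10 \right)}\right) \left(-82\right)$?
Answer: $-1640$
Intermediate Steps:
$W{\left(T,F \right)} = -5 - 5 F$ ($W{\left(T,F \right)} = - 5 \left(1 + F\right) = -5 - 5 F$)
$\left(75 + W{\left(13,10 \right)}\right) \left(-82\right) = \left(75 - 55\right) \left(-82\right) = 20 \left(-82\right) = -1640$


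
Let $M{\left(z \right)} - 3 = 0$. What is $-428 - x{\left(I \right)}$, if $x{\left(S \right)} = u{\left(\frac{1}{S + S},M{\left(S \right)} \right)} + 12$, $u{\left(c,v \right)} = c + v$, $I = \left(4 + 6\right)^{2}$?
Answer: $- \frac{88601}{200} \approx -443.0$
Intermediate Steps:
$I = 100$ ($I = 10^{2} = 100$)
$M{\left(z \right)} = 3$ ($M{\left(z \right)} = 3 + 0 = 3$)
$x{\left(S \right)} = 15 + \frac{1}{2 S}$ ($x{\left(S \right)} = \left(\frac{1}{S + S} + 3\right) + 12 = \left(\frac{1}{2 S} + 3\right) + 12 = \left(3 + \frac{1}{2 S}\right) + 12 = 15 + \frac{1}{2 S}$)
$-428 - x{\left(I \right)} = -428 - \left(15 + \frac{1}{2 \cdot 100}\right) = -428 - \left(15 + \frac{1}{2} \cdot \frac{1}{100}\right) = -428 - \left(15 + \frac{1}{200}\right) = -428 - \frac{3001}{200} = - \frac{88601}{200}$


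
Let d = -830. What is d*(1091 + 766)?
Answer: -1541310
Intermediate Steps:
d*(1091 + 766) = -830*(1091 + 766) = -830*1857 = -1541310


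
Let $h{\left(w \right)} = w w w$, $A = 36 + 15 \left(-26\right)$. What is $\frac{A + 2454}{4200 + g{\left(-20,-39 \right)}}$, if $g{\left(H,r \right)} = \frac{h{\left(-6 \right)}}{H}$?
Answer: $\frac{1750}{3509} \approx 0.49872$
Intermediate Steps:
$A = -354$ ($A = 36 - 390 = -354$)
$h{\left(w \right)} = w^{3}$ ($h{\left(w \right)} = w^{2} w = w^{3}$)
$g{\left(H,r \right)} = - \frac{216}{H}$ ($g{\left(H,r \right)} = \frac{\left(-6\right)^{3}}{H} = - \frac{216}{H}$)
$\frac{A + 2454}{4200 + g{\left(-20,-39 \right)}} = \frac{-354 + 2454}{4200 - \frac{216}{-20}} = \frac{2100}{4200 - - \frac{54}{5}} = \frac{2100}{4200 + \frac{54}{5}} = \frac{2100}{\frac{21054}{5}} = 2100 \cdot \frac{5}{21054} = \frac{1750}{3509}$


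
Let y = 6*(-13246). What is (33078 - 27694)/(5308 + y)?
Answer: -673/9271 ≈ -0.072592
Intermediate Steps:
y = -79476
(33078 - 27694)/(5308 + y) = (33078 - 27694)/(5308 - 79476) = 5384/(-74168) = 5384*(-1/74168) = -673/9271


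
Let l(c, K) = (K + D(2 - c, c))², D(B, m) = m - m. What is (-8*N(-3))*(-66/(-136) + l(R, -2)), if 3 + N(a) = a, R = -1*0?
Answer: 3660/17 ≈ 215.29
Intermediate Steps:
R = 0
N(a) = -3 + a
D(B, m) = 0
l(c, K) = K² (l(c, K) = (K + 0)² = K²)
(-8*N(-3))*(-66/(-136) + l(R, -2)) = (-8*(-3 - 3))*(-66/(-136) + (-2)²) = (-8*(-6))*(-66*(-1/136) + 4) = 48*(33/68 + 4) = 48*(305/68) = 3660/17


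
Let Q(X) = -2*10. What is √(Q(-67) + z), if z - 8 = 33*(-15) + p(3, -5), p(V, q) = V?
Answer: 6*I*√14 ≈ 22.45*I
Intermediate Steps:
z = -484 (z = 8 + (33*(-15) + 3) = 8 + (-495 + 3) = 8 - 492 = -484)
Q(X) = -20
√(Q(-67) + z) = √(-20 - 484) = √(-504) = 6*I*√14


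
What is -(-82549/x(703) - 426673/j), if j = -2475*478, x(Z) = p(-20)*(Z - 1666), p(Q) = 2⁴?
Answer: -5790765113/1012690800 ≈ -5.7182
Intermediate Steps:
p(Q) = 16
x(Z) = -26656 + 16*Z (x(Z) = 16*(Z - 1666) = 16*(-1666 + Z) = -26656 + 16*Z)
j = -1183050
-(-82549/x(703) - 426673/j) = -(-82549/(-26656 + 16*703) - 426673/(-1183050)) = -(-82549/(-26656 + 11248) - 426673*(-1/1183050)) = -(-82549/(-15408) + 426673/1183050) = -(-82549*(-1/15408) + 426673/1183050) = -(82549/15408 + 426673/1183050) = -1*5790765113/1012690800 = -5790765113/1012690800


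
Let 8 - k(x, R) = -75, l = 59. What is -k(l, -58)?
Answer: -83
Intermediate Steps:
k(x, R) = 83 (k(x, R) = 8 - 1*(-75) = 8 + 75 = 83)
-k(l, -58) = -1*83 = -83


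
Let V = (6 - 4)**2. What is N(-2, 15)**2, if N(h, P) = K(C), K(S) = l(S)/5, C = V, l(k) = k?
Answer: 16/25 ≈ 0.64000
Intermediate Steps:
V = 4 (V = 2**2 = 4)
C = 4
K(S) = S/5
N(h, P) = 4/5 (N(h, P) = (1/5)*4 = 4/5)
N(-2, 15)**2 = (4/5)**2 = 16/25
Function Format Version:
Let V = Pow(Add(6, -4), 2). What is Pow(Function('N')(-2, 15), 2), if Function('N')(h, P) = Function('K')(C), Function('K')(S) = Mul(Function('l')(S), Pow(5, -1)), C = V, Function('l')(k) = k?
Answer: Rational(16, 25) ≈ 0.64000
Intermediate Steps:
V = 4 (V = Pow(2, 2) = 4)
C = 4
Function('K')(S) = Mul(Rational(1, 5), S) (Function('K')(S) = Mul(S, Pow(5, -1)) = Mul(S, Rational(1, 5)) = Mul(Rational(1, 5), S))
Function('N')(h, P) = Rational(4, 5) (Function('N')(h, P) = Mul(Rational(1, 5), 4) = Rational(4, 5))
Pow(Function('N')(-2, 15), 2) = Pow(Rational(4, 5), 2) = Rational(16, 25)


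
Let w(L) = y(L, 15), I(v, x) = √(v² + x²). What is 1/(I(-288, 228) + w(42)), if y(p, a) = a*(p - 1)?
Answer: 205/81099 - 4*√937/81099 ≈ 0.0010180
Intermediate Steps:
y(p, a) = a*(-1 + p)
w(L) = -15 + 15*L (w(L) = 15*(-1 + L) = -15 + 15*L)
1/(I(-288, 228) + w(42)) = 1/(√((-288)² + 228²) + (-15 + 15*42)) = 1/(√(82944 + 51984) + (-15 + 630)) = 1/(√134928 + 615) = 1/(12*√937 + 615) = 1/(615 + 12*√937)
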